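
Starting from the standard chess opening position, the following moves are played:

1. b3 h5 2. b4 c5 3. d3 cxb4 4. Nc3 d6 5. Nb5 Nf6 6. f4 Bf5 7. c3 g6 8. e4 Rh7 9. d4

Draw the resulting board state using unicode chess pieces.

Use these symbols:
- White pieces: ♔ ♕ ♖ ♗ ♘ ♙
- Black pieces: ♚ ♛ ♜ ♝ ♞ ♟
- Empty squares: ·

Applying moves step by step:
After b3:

♜ ♞ ♝ ♛ ♚ ♝ ♞ ♜
♟ ♟ ♟ ♟ ♟ ♟ ♟ ♟
· · · · · · · ·
· · · · · · · ·
· · · · · · · ·
· ♙ · · · · · ·
♙ · ♙ ♙ ♙ ♙ ♙ ♙
♖ ♘ ♗ ♕ ♔ ♗ ♘ ♖


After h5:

♜ ♞ ♝ ♛ ♚ ♝ ♞ ♜
♟ ♟ ♟ ♟ ♟ ♟ ♟ ·
· · · · · · · ·
· · · · · · · ♟
· · · · · · · ·
· ♙ · · · · · ·
♙ · ♙ ♙ ♙ ♙ ♙ ♙
♖ ♘ ♗ ♕ ♔ ♗ ♘ ♖


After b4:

♜ ♞ ♝ ♛ ♚ ♝ ♞ ♜
♟ ♟ ♟ ♟ ♟ ♟ ♟ ·
· · · · · · · ·
· · · · · · · ♟
· ♙ · · · · · ·
· · · · · · · ·
♙ · ♙ ♙ ♙ ♙ ♙ ♙
♖ ♘ ♗ ♕ ♔ ♗ ♘ ♖


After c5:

♜ ♞ ♝ ♛ ♚ ♝ ♞ ♜
♟ ♟ · ♟ ♟ ♟ ♟ ·
· · · · · · · ·
· · ♟ · · · · ♟
· ♙ · · · · · ·
· · · · · · · ·
♙ · ♙ ♙ ♙ ♙ ♙ ♙
♖ ♘ ♗ ♕ ♔ ♗ ♘ ♖


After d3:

♜ ♞ ♝ ♛ ♚ ♝ ♞ ♜
♟ ♟ · ♟ ♟ ♟ ♟ ·
· · · · · · · ·
· · ♟ · · · · ♟
· ♙ · · · · · ·
· · · ♙ · · · ·
♙ · ♙ · ♙ ♙ ♙ ♙
♖ ♘ ♗ ♕ ♔ ♗ ♘ ♖


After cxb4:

♜ ♞ ♝ ♛ ♚ ♝ ♞ ♜
♟ ♟ · ♟ ♟ ♟ ♟ ·
· · · · · · · ·
· · · · · · · ♟
· ♟ · · · · · ·
· · · ♙ · · · ·
♙ · ♙ · ♙ ♙ ♙ ♙
♖ ♘ ♗ ♕ ♔ ♗ ♘ ♖


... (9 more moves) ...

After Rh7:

♜ ♞ · ♛ ♚ ♝ · ·
♟ ♟ · · ♟ ♟ · ♜
· · · ♟ · ♞ ♟ ·
· ♘ · · · ♝ · ♟
· ♟ · · ♙ ♙ · ·
· · ♙ ♙ · · · ·
♙ · · · · · ♙ ♙
♖ · ♗ ♕ ♔ ♗ ♘ ♖


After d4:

♜ ♞ · ♛ ♚ ♝ · ·
♟ ♟ · · ♟ ♟ · ♜
· · · ♟ · ♞ ♟ ·
· ♘ · · · ♝ · ♟
· ♟ · ♙ ♙ ♙ · ·
· · ♙ · · · · ·
♙ · · · · · ♙ ♙
♖ · ♗ ♕ ♔ ♗ ♘ ♖



  a b c d e f g h
  ─────────────────
8│♜ ♞ · ♛ ♚ ♝ · ·│8
7│♟ ♟ · · ♟ ♟ · ♜│7
6│· · · ♟ · ♞ ♟ ·│6
5│· ♘ · · · ♝ · ♟│5
4│· ♟ · ♙ ♙ ♙ · ·│4
3│· · ♙ · · · · ·│3
2│♙ · · · · · ♙ ♙│2
1│♖ · ♗ ♕ ♔ ♗ ♘ ♖│1
  ─────────────────
  a b c d e f g h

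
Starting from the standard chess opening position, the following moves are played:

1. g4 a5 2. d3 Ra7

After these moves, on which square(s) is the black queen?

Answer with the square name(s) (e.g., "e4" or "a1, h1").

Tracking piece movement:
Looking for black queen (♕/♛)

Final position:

  a b c d e f g h
  ─────────────────
8│· ♞ ♝ ♛ ♚ ♝ ♞ ♜│8
7│♜ ♟ ♟ ♟ ♟ ♟ ♟ ♟│7
6│· · · · · · · ·│6
5│♟ · · · · · · ·│5
4│· · · · · · ♙ ·│4
3│· · · ♙ · · · ·│3
2│♙ ♙ ♙ · ♙ ♙ · ♙│2
1│♖ ♘ ♗ ♕ ♔ ♗ ♘ ♖│1
  ─────────────────
  a b c d e f g h


d8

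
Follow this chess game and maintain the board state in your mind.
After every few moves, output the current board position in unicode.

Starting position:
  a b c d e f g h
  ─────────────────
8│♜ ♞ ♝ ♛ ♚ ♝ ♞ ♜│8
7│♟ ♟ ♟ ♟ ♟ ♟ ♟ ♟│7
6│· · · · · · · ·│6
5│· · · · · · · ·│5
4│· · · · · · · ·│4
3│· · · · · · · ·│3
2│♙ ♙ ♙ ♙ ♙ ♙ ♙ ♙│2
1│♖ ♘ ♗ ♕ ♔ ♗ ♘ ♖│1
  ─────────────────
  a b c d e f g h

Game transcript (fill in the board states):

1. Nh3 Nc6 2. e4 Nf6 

  a b c d e f g h
  ─────────────────
8│♜ · ♝ ♛ ♚ ♝ · ♜│8
7│♟ ♟ ♟ ♟ ♟ ♟ ♟ ♟│7
6│· · ♞ · · ♞ · ·│6
5│· · · · · · · ·│5
4│· · · · ♙ · · ·│4
3│· · · · · · · ♘│3
2│♙ ♙ ♙ ♙ · ♙ ♙ ♙│2
1│♖ ♘ ♗ ♕ ♔ ♗ · ♖│1
  ─────────────────
  a b c d e f g h

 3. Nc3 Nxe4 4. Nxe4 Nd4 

  a b c d e f g h
  ─────────────────
8│♜ · ♝ ♛ ♚ ♝ · ♜│8
7│♟ ♟ ♟ ♟ ♟ ♟ ♟ ♟│7
6│· · · · · · · ·│6
5│· · · · · · · ·│5
4│· · · ♞ ♘ · · ·│4
3│· · · · · · · ♘│3
2│♙ ♙ ♙ ♙ · ♙ ♙ ♙│2
1│♖ · ♗ ♕ ♔ ♗ · ♖│1
  ─────────────────
  a b c d e f g h

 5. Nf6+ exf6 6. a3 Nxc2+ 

  a b c d e f g h
  ─────────────────
8│♜ · ♝ ♛ ♚ ♝ · ♜│8
7│♟ ♟ ♟ ♟ · ♟ ♟ ♟│7
6│· · · · · ♟ · ·│6
5│· · · · · · · ·│5
4│· · · · · · · ·│4
3│♙ · · · · · · ♘│3
2│· ♙ ♞ ♙ · ♙ ♙ ♙│2
1│♖ · ♗ ♕ ♔ ♗ · ♖│1
  ─────────────────
  a b c d e f g h

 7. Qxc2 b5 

  a b c d e f g h
  ─────────────────
8│♜ · ♝ ♛ ♚ ♝ · ♜│8
7│♟ · ♟ ♟ · ♟ ♟ ♟│7
6│· · · · · ♟ · ·│6
5│· ♟ · · · · · ·│5
4│· · · · · · · ·│4
3│♙ · · · · · · ♘│3
2│· ♙ ♕ ♙ · ♙ ♙ ♙│2
1│♖ · ♗ · ♔ ♗ · ♖│1
  ─────────────────
  a b c d e f g h


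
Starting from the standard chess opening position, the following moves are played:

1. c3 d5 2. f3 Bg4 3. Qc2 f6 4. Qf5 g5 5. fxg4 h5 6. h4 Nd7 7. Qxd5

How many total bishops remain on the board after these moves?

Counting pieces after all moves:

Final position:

  a b c d e f g h
  ─────────────────
8│♜ · · ♛ ♚ ♝ ♞ ♜│8
7│♟ ♟ ♟ ♞ ♟ · · ·│7
6│· · · · · ♟ · ·│6
5│· · · ♕ · · ♟ ♟│5
4│· · · · · · ♙ ♙│4
3│· · ♙ · · · · ·│3
2│♙ ♙ · ♙ ♙ · ♙ ·│2
1│♖ ♘ ♗ · ♔ ♗ ♘ ♖│1
  ─────────────────
  a b c d e f g h


3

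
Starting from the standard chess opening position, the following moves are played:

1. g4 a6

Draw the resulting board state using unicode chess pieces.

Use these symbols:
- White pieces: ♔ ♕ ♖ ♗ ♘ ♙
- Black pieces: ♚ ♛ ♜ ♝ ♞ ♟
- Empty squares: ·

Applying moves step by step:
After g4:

♜ ♞ ♝ ♛ ♚ ♝ ♞ ♜
♟ ♟ ♟ ♟ ♟ ♟ ♟ ♟
· · · · · · · ·
· · · · · · · ·
· · · · · · ♙ ·
· · · · · · · ·
♙ ♙ ♙ ♙ ♙ ♙ · ♙
♖ ♘ ♗ ♕ ♔ ♗ ♘ ♖


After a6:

♜ ♞ ♝ ♛ ♚ ♝ ♞ ♜
· ♟ ♟ ♟ ♟ ♟ ♟ ♟
♟ · · · · · · ·
· · · · · · · ·
· · · · · · ♙ ·
· · · · · · · ·
♙ ♙ ♙ ♙ ♙ ♙ · ♙
♖ ♘ ♗ ♕ ♔ ♗ ♘ ♖



  a b c d e f g h
  ─────────────────
8│♜ ♞ ♝ ♛ ♚ ♝ ♞ ♜│8
7│· ♟ ♟ ♟ ♟ ♟ ♟ ♟│7
6│♟ · · · · · · ·│6
5│· · · · · · · ·│5
4│· · · · · · ♙ ·│4
3│· · · · · · · ·│3
2│♙ ♙ ♙ ♙ ♙ ♙ · ♙│2
1│♖ ♘ ♗ ♕ ♔ ♗ ♘ ♖│1
  ─────────────────
  a b c d e f g h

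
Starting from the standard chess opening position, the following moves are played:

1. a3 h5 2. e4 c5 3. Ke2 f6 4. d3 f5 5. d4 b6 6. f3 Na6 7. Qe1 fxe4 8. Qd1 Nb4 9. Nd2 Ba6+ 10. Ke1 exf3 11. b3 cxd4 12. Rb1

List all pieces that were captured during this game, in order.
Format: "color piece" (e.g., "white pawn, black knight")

Tracking captures:
  fxe4: captured white pawn
  exf3: captured white pawn
  cxd4: captured white pawn

white pawn, white pawn, white pawn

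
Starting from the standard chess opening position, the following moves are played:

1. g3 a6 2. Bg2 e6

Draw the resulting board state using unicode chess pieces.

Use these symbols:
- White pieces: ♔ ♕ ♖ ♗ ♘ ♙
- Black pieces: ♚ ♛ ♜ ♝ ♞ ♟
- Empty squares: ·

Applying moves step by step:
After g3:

♜ ♞ ♝ ♛ ♚ ♝ ♞ ♜
♟ ♟ ♟ ♟ ♟ ♟ ♟ ♟
· · · · · · · ·
· · · · · · · ·
· · · · · · · ·
· · · · · · ♙ ·
♙ ♙ ♙ ♙ ♙ ♙ · ♙
♖ ♘ ♗ ♕ ♔ ♗ ♘ ♖


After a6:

♜ ♞ ♝ ♛ ♚ ♝ ♞ ♜
· ♟ ♟ ♟ ♟ ♟ ♟ ♟
♟ · · · · · · ·
· · · · · · · ·
· · · · · · · ·
· · · · · · ♙ ·
♙ ♙ ♙ ♙ ♙ ♙ · ♙
♖ ♘ ♗ ♕ ♔ ♗ ♘ ♖


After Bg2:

♜ ♞ ♝ ♛ ♚ ♝ ♞ ♜
· ♟ ♟ ♟ ♟ ♟ ♟ ♟
♟ · · · · · · ·
· · · · · · · ·
· · · · · · · ·
· · · · · · ♙ ·
♙ ♙ ♙ ♙ ♙ ♙ ♗ ♙
♖ ♘ ♗ ♕ ♔ · ♘ ♖


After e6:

♜ ♞ ♝ ♛ ♚ ♝ ♞ ♜
· ♟ ♟ ♟ · ♟ ♟ ♟
♟ · · · ♟ · · ·
· · · · · · · ·
· · · · · · · ·
· · · · · · ♙ ·
♙ ♙ ♙ ♙ ♙ ♙ ♗ ♙
♖ ♘ ♗ ♕ ♔ · ♘ ♖



  a b c d e f g h
  ─────────────────
8│♜ ♞ ♝ ♛ ♚ ♝ ♞ ♜│8
7│· ♟ ♟ ♟ · ♟ ♟ ♟│7
6│♟ · · · ♟ · · ·│6
5│· · · · · · · ·│5
4│· · · · · · · ·│4
3│· · · · · · ♙ ·│3
2│♙ ♙ ♙ ♙ ♙ ♙ ♗ ♙│2
1│♖ ♘ ♗ ♕ ♔ · ♘ ♖│1
  ─────────────────
  a b c d e f g h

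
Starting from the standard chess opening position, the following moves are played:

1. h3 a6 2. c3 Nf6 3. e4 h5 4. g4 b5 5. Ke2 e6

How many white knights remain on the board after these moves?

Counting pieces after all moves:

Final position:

  a b c d e f g h
  ─────────────────
8│♜ ♞ ♝ ♛ ♚ ♝ · ♜│8
7│· · ♟ ♟ · ♟ ♟ ·│7
6│♟ · · · ♟ ♞ · ·│6
5│· ♟ · · · · · ♟│5
4│· · · · ♙ · ♙ ·│4
3│· · ♙ · · · · ♙│3
2│♙ ♙ · ♙ ♔ ♙ · ·│2
1│♖ ♘ ♗ ♕ · ♗ ♘ ♖│1
  ─────────────────
  a b c d e f g h


2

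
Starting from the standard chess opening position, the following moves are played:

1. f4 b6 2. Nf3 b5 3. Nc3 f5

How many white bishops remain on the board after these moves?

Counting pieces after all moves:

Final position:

  a b c d e f g h
  ─────────────────
8│♜ ♞ ♝ ♛ ♚ ♝ ♞ ♜│8
7│♟ · ♟ ♟ ♟ · ♟ ♟│7
6│· · · · · · · ·│6
5│· ♟ · · · ♟ · ·│5
4│· · · · · ♙ · ·│4
3│· · ♘ · · ♘ · ·│3
2│♙ ♙ ♙ ♙ ♙ · ♙ ♙│2
1│♖ · ♗ ♕ ♔ ♗ · ♖│1
  ─────────────────
  a b c d e f g h


2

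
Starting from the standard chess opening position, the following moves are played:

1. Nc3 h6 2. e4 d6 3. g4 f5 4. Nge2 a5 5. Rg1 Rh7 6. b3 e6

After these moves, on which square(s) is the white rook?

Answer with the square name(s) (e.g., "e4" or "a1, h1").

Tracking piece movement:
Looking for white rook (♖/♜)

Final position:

  a b c d e f g h
  ─────────────────
8│♜ ♞ ♝ ♛ ♚ ♝ ♞ ·│8
7│· ♟ ♟ · · · ♟ ♜│7
6│· · · ♟ ♟ · · ♟│6
5│♟ · · · · ♟ · ·│5
4│· · · · ♙ · ♙ ·│4
3│· ♙ ♘ · · · · ·│3
2│♙ · ♙ ♙ ♘ ♙ · ♙│2
1│♖ · ♗ ♕ ♔ ♗ ♖ ·│1
  ─────────────────
  a b c d e f g h


a1, g1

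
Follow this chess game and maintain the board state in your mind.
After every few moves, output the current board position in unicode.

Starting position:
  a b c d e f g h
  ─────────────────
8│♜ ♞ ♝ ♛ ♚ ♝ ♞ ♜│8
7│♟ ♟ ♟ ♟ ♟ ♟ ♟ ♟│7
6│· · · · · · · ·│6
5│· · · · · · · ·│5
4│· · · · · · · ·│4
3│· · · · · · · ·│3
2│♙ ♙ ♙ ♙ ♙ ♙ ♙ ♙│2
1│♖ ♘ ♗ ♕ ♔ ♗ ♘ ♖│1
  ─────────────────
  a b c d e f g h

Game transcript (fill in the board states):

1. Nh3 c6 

  a b c d e f g h
  ─────────────────
8│♜ ♞ ♝ ♛ ♚ ♝ ♞ ♜│8
7│♟ ♟ · ♟ ♟ ♟ ♟ ♟│7
6│· · ♟ · · · · ·│6
5│· · · · · · · ·│5
4│· · · · · · · ·│4
3│· · · · · · · ♘│3
2│♙ ♙ ♙ ♙ ♙ ♙ ♙ ♙│2
1│♖ ♘ ♗ ♕ ♔ ♗ · ♖│1
  ─────────────────
  a b c d e f g h

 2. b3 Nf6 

  a b c d e f g h
  ─────────────────
8│♜ ♞ ♝ ♛ ♚ ♝ · ♜│8
7│♟ ♟ · ♟ ♟ ♟ ♟ ♟│7
6│· · ♟ · · ♞ · ·│6
5│· · · · · · · ·│5
4│· · · · · · · ·│4
3│· ♙ · · · · · ♘│3
2│♙ · ♙ ♙ ♙ ♙ ♙ ♙│2
1│♖ ♘ ♗ ♕ ♔ ♗ · ♖│1
  ─────────────────
  a b c d e f g h

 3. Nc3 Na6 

  a b c d e f g h
  ─────────────────
8│♜ · ♝ ♛ ♚ ♝ · ♜│8
7│♟ ♟ · ♟ ♟ ♟ ♟ ♟│7
6│♞ · ♟ · · ♞ · ·│6
5│· · · · · · · ·│5
4│· · · · · · · ·│4
3│· ♙ ♘ · · · · ♘│3
2│♙ · ♙ ♙ ♙ ♙ ♙ ♙│2
1│♖ · ♗ ♕ ♔ ♗ · ♖│1
  ─────────────────
  a b c d e f g h



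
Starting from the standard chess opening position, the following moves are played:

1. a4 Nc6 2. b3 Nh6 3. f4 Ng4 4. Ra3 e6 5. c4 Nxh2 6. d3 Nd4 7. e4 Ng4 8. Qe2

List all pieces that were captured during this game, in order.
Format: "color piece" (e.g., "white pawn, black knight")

Tracking captures:
  Nxh2: captured white pawn

white pawn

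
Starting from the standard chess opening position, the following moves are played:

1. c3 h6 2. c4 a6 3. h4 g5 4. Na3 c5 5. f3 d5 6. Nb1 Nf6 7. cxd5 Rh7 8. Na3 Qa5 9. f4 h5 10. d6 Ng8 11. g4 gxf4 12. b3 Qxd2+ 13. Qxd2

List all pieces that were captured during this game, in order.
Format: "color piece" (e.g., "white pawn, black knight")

Tracking captures:
  cxd5: captured black pawn
  gxf4: captured white pawn
  Qxd2+: captured white pawn
  Qxd2: captured black queen

black pawn, white pawn, white pawn, black queen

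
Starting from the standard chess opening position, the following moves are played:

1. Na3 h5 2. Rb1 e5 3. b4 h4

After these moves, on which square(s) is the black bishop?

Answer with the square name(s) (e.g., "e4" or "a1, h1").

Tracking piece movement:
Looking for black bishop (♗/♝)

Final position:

  a b c d e f g h
  ─────────────────
8│♜ ♞ ♝ ♛ ♚ ♝ ♞ ♜│8
7│♟ ♟ ♟ ♟ · ♟ ♟ ·│7
6│· · · · · · · ·│6
5│· · · · ♟ · · ·│5
4│· ♙ · · · · · ♟│4
3│♘ · · · · · · ·│3
2│♙ · ♙ ♙ ♙ ♙ ♙ ♙│2
1│· ♖ ♗ ♕ ♔ ♗ ♘ ♖│1
  ─────────────────
  a b c d e f g h


c8, f8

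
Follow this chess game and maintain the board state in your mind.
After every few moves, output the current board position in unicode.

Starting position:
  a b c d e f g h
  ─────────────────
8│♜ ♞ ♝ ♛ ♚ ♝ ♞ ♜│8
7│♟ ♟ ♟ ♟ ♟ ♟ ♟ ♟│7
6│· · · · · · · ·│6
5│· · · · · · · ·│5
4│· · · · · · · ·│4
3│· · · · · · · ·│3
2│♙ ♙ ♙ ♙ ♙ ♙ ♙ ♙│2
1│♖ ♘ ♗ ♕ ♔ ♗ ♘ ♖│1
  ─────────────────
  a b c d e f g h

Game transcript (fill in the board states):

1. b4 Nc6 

  a b c d e f g h
  ─────────────────
8│♜ · ♝ ♛ ♚ ♝ ♞ ♜│8
7│♟ ♟ ♟ ♟ ♟ ♟ ♟ ♟│7
6│· · ♞ · · · · ·│6
5│· · · · · · · ·│5
4│· ♙ · · · · · ·│4
3│· · · · · · · ·│3
2│♙ · ♙ ♙ ♙ ♙ ♙ ♙│2
1│♖ ♘ ♗ ♕ ♔ ♗ ♘ ♖│1
  ─────────────────
  a b c d e f g h

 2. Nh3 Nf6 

  a b c d e f g h
  ─────────────────
8│♜ · ♝ ♛ ♚ ♝ · ♜│8
7│♟ ♟ ♟ ♟ ♟ ♟ ♟ ♟│7
6│· · ♞ · · ♞ · ·│6
5│· · · · · · · ·│5
4│· ♙ · · · · · ·│4
3│· · · · · · · ♘│3
2│♙ · ♙ ♙ ♙ ♙ ♙ ♙│2
1│♖ ♘ ♗ ♕ ♔ ♗ · ♖│1
  ─────────────────
  a b c d e f g h

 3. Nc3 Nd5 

  a b c d e f g h
  ─────────────────
8│♜ · ♝ ♛ ♚ ♝ · ♜│8
7│♟ ♟ ♟ ♟ ♟ ♟ ♟ ♟│7
6│· · ♞ · · · · ·│6
5│· · · ♞ · · · ·│5
4│· ♙ · · · · · ·│4
3│· · ♘ · · · · ♘│3
2│♙ · ♙ ♙ ♙ ♙ ♙ ♙│2
1│♖ · ♗ ♕ ♔ ♗ · ♖│1
  ─────────────────
  a b c d e f g h

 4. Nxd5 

  a b c d e f g h
  ─────────────────
8│♜ · ♝ ♛ ♚ ♝ · ♜│8
7│♟ ♟ ♟ ♟ ♟ ♟ ♟ ♟│7
6│· · ♞ · · · · ·│6
5│· · · ♘ · · · ·│5
4│· ♙ · · · · · ·│4
3│· · · · · · · ♘│3
2│♙ · ♙ ♙ ♙ ♙ ♙ ♙│2
1│♖ · ♗ ♕ ♔ ♗ · ♖│1
  ─────────────────
  a b c d e f g h


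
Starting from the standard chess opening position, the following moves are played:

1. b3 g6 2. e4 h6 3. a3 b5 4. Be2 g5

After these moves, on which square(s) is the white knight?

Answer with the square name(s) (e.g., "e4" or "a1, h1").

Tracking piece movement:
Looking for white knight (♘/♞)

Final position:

  a b c d e f g h
  ─────────────────
8│♜ ♞ ♝ ♛ ♚ ♝ ♞ ♜│8
7│♟ · ♟ ♟ ♟ ♟ · ·│7
6│· · · · · · · ♟│6
5│· ♟ · · · · ♟ ·│5
4│· · · · ♙ · · ·│4
3│♙ ♙ · · · · · ·│3
2│· · ♙ ♙ ♗ ♙ ♙ ♙│2
1│♖ ♘ ♗ ♕ ♔ · ♘ ♖│1
  ─────────────────
  a b c d e f g h


b1, g1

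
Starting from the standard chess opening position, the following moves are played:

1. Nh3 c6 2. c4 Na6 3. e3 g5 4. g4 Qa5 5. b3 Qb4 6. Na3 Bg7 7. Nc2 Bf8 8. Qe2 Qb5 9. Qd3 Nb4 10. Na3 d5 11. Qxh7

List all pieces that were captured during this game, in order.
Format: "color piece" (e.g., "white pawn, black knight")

Tracking captures:
  Qxh7: captured black pawn

black pawn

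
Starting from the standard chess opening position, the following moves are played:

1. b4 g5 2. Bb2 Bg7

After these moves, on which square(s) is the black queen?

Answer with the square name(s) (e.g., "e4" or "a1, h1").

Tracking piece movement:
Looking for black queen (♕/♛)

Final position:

  a b c d e f g h
  ─────────────────
8│♜ ♞ ♝ ♛ ♚ · ♞ ♜│8
7│♟ ♟ ♟ ♟ ♟ ♟ ♝ ♟│7
6│· · · · · · · ·│6
5│· · · · · · ♟ ·│5
4│· ♙ · · · · · ·│4
3│· · · · · · · ·│3
2│♙ ♗ ♙ ♙ ♙ ♙ ♙ ♙│2
1│♖ ♘ · ♕ ♔ ♗ ♘ ♖│1
  ─────────────────
  a b c d e f g h


d8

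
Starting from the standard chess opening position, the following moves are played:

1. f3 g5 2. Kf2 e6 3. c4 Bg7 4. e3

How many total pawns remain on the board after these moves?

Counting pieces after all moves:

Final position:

  a b c d e f g h
  ─────────────────
8│♜ ♞ ♝ ♛ ♚ · ♞ ♜│8
7│♟ ♟ ♟ ♟ · ♟ ♝ ♟│7
6│· · · · ♟ · · ·│6
5│· · · · · · ♟ ·│5
4│· · ♙ · · · · ·│4
3│· · · · ♙ ♙ · ·│3
2│♙ ♙ · ♙ · ♔ ♙ ♙│2
1│♖ ♘ ♗ ♕ · ♗ ♘ ♖│1
  ─────────────────
  a b c d e f g h


16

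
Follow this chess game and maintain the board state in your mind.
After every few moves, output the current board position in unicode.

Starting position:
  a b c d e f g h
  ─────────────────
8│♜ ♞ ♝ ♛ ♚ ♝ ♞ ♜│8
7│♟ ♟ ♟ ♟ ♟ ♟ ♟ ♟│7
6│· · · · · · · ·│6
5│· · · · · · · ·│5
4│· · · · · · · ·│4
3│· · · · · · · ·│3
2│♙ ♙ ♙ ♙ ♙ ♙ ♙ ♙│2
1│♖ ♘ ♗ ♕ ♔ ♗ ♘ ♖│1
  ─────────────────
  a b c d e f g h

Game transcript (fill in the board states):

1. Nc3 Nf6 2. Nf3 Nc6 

  a b c d e f g h
  ─────────────────
8│♜ · ♝ ♛ ♚ ♝ · ♜│8
7│♟ ♟ ♟ ♟ ♟ ♟ ♟ ♟│7
6│· · ♞ · · ♞ · ·│6
5│· · · · · · · ·│5
4│· · · · · · · ·│4
3│· · ♘ · · ♘ · ·│3
2│♙ ♙ ♙ ♙ ♙ ♙ ♙ ♙│2
1│♖ · ♗ ♕ ♔ ♗ · ♖│1
  ─────────────────
  a b c d e f g h

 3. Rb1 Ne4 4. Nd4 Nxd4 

  a b c d e f g h
  ─────────────────
8│♜ · ♝ ♛ ♚ ♝ · ♜│8
7│♟ ♟ ♟ ♟ ♟ ♟ ♟ ♟│7
6│· · · · · · · ·│6
5│· · · · · · · ·│5
4│· · · ♞ ♞ · · ·│4
3│· · ♘ · · · · ·│3
2│♙ ♙ ♙ ♙ ♙ ♙ ♙ ♙│2
1│· ♖ ♗ ♕ ♔ ♗ · ♖│1
  ─────────────────
  a b c d e f g h

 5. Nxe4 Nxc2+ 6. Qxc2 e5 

  a b c d e f g h
  ─────────────────
8│♜ · ♝ ♛ ♚ ♝ · ♜│8
7│♟ ♟ ♟ ♟ · ♟ ♟ ♟│7
6│· · · · · · · ·│6
5│· · · · ♟ · · ·│5
4│· · · · ♘ · · ·│4
3│· · · · · · · ·│3
2│♙ ♙ ♕ ♙ ♙ ♙ ♙ ♙│2
1│· ♖ ♗ · ♔ ♗ · ♖│1
  ─────────────────
  a b c d e f g h

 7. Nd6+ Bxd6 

  a b c d e f g h
  ─────────────────
8│♜ · ♝ ♛ ♚ · · ♜│8
7│♟ ♟ ♟ ♟ · ♟ ♟ ♟│7
6│· · · ♝ · · · ·│6
5│· · · · ♟ · · ·│5
4│· · · · · · · ·│4
3│· · · · · · · ·│3
2│♙ ♙ ♕ ♙ ♙ ♙ ♙ ♙│2
1│· ♖ ♗ · ♔ ♗ · ♖│1
  ─────────────────
  a b c d e f g h


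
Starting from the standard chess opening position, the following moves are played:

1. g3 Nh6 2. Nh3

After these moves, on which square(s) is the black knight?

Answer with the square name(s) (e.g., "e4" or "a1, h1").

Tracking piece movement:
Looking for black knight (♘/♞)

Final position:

  a b c d e f g h
  ─────────────────
8│♜ ♞ ♝ ♛ ♚ ♝ · ♜│8
7│♟ ♟ ♟ ♟ ♟ ♟ ♟ ♟│7
6│· · · · · · · ♞│6
5│· · · · · · · ·│5
4│· · · · · · · ·│4
3│· · · · · · ♙ ♘│3
2│♙ ♙ ♙ ♙ ♙ ♙ · ♙│2
1│♖ ♘ ♗ ♕ ♔ ♗ · ♖│1
  ─────────────────
  a b c d e f g h


b8, h6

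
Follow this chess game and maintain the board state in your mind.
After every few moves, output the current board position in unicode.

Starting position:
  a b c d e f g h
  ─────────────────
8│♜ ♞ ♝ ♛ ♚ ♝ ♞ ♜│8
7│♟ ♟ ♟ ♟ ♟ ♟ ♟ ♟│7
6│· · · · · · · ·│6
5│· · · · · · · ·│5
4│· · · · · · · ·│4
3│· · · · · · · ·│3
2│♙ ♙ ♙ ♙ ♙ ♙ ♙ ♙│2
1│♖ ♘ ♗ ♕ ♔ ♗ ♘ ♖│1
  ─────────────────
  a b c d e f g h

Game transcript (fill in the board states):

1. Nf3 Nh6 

  a b c d e f g h
  ─────────────────
8│♜ ♞ ♝ ♛ ♚ ♝ · ♜│8
7│♟ ♟ ♟ ♟ ♟ ♟ ♟ ♟│7
6│· · · · · · · ♞│6
5│· · · · · · · ·│5
4│· · · · · · · ·│4
3│· · · · · ♘ · ·│3
2│♙ ♙ ♙ ♙ ♙ ♙ ♙ ♙│2
1│♖ ♘ ♗ ♕ ♔ ♗ · ♖│1
  ─────────────────
  a b c d e f g h

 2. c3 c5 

  a b c d e f g h
  ─────────────────
8│♜ ♞ ♝ ♛ ♚ ♝ · ♜│8
7│♟ ♟ · ♟ ♟ ♟ ♟ ♟│7
6│· · · · · · · ♞│6
5│· · ♟ · · · · ·│5
4│· · · · · · · ·│4
3│· · ♙ · · ♘ · ·│3
2│♙ ♙ · ♙ ♙ ♙ ♙ ♙│2
1│♖ ♘ ♗ ♕ ♔ ♗ · ♖│1
  ─────────────────
  a b c d e f g h

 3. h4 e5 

  a b c d e f g h
  ─────────────────
8│♜ ♞ ♝ ♛ ♚ ♝ · ♜│8
7│♟ ♟ · ♟ · ♟ ♟ ♟│7
6│· · · · · · · ♞│6
5│· · ♟ · ♟ · · ·│5
4│· · · · · · · ♙│4
3│· · ♙ · · ♘ · ·│3
2│♙ ♙ · ♙ ♙ ♙ ♙ ·│2
1│♖ ♘ ♗ ♕ ♔ ♗ · ♖│1
  ─────────────────
  a b c d e f g h

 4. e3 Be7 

  a b c d e f g h
  ─────────────────
8│♜ ♞ ♝ ♛ ♚ · · ♜│8
7│♟ ♟ · ♟ ♝ ♟ ♟ ♟│7
6│· · · · · · · ♞│6
5│· · ♟ · ♟ · · ·│5
4│· · · · · · · ♙│4
3│· · ♙ · ♙ ♘ · ·│3
2│♙ ♙ · ♙ · ♙ ♙ ·│2
1│♖ ♘ ♗ ♕ ♔ ♗ · ♖│1
  ─────────────────
  a b c d e f g h



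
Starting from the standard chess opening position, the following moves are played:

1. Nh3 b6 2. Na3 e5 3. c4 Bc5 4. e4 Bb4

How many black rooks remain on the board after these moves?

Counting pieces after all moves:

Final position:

  a b c d e f g h
  ─────────────────
8│♜ ♞ ♝ ♛ ♚ · ♞ ♜│8
7│♟ · ♟ ♟ · ♟ ♟ ♟│7
6│· ♟ · · · · · ·│6
5│· · · · ♟ · · ·│5
4│· ♝ ♙ · ♙ · · ·│4
3│♘ · · · · · · ♘│3
2│♙ ♙ · ♙ · ♙ ♙ ♙│2
1│♖ · ♗ ♕ ♔ ♗ · ♖│1
  ─────────────────
  a b c d e f g h


2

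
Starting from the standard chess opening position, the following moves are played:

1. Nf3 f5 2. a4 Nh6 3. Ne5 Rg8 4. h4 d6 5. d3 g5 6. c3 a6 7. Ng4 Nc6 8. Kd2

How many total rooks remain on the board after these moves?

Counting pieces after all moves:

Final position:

  a b c d e f g h
  ─────────────────
8│♜ · ♝ ♛ ♚ ♝ ♜ ·│8
7│· ♟ ♟ · ♟ · · ♟│7
6│♟ · ♞ ♟ · · · ♞│6
5│· · · · · ♟ ♟ ·│5
4│♙ · · · · · ♘ ♙│4
3│· · ♙ ♙ · · · ·│3
2│· ♙ · ♔ ♙ ♙ ♙ ·│2
1│♖ ♘ ♗ ♕ · ♗ · ♖│1
  ─────────────────
  a b c d e f g h


4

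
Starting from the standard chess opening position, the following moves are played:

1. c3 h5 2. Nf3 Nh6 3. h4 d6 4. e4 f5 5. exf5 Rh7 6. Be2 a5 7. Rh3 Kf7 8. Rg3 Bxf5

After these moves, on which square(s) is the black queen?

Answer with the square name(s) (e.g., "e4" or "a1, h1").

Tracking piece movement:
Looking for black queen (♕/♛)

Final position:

  a b c d e f g h
  ─────────────────
8│♜ ♞ · ♛ · ♝ · ·│8
7│· ♟ ♟ · ♟ ♚ ♟ ♜│7
6│· · · ♟ · · · ♞│6
5│♟ · · · · ♝ · ♟│5
4│· · · · · · · ♙│4
3│· · ♙ · · ♘ ♖ ·│3
2│♙ ♙ · ♙ ♗ ♙ ♙ ·│2
1│♖ ♘ ♗ ♕ ♔ · · ·│1
  ─────────────────
  a b c d e f g h


d8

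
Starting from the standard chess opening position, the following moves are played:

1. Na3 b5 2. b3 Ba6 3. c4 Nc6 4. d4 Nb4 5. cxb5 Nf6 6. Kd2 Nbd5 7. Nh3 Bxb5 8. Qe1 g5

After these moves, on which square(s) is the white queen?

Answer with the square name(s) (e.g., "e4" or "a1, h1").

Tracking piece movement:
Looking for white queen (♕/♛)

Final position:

  a b c d e f g h
  ─────────────────
8│♜ · · ♛ ♚ ♝ · ♜│8
7│♟ · ♟ ♟ ♟ ♟ · ♟│7
6│· · · · · ♞ · ·│6
5│· ♝ · ♞ · · ♟ ·│5
4│· · · ♙ · · · ·│4
3│♘ ♙ · · · · · ♘│3
2│♙ · · ♔ ♙ ♙ ♙ ♙│2
1│♖ · ♗ · ♕ ♗ · ♖│1
  ─────────────────
  a b c d e f g h


e1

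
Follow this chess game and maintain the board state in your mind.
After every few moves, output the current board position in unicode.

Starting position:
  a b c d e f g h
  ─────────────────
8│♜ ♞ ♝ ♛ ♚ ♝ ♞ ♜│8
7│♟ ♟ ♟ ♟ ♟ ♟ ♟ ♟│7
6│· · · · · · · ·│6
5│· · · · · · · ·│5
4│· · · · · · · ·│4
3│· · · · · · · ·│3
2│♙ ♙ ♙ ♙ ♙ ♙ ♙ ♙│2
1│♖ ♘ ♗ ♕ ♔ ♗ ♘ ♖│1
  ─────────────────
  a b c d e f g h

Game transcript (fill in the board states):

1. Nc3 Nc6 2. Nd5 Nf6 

  a b c d e f g h
  ─────────────────
8│♜ · ♝ ♛ ♚ ♝ · ♜│8
7│♟ ♟ ♟ ♟ ♟ ♟ ♟ ♟│7
6│· · ♞ · · ♞ · ·│6
5│· · · ♘ · · · ·│5
4│· · · · · · · ·│4
3│· · · · · · · ·│3
2│♙ ♙ ♙ ♙ ♙ ♙ ♙ ♙│2
1│♖ · ♗ ♕ ♔ ♗ ♘ ♖│1
  ─────────────────
  a b c d e f g h

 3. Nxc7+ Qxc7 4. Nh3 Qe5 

  a b c d e f g h
  ─────────────────
8│♜ · ♝ · ♚ ♝ · ♜│8
7│♟ ♟ · ♟ ♟ ♟ ♟ ♟│7
6│· · ♞ · · ♞ · ·│6
5│· · · · ♛ · · ·│5
4│· · · · · · · ·│4
3│· · · · · · · ♘│3
2│♙ ♙ ♙ ♙ ♙ ♙ ♙ ♙│2
1│♖ · ♗ ♕ ♔ ♗ · ♖│1
  ─────────────────
  a b c d e f g h

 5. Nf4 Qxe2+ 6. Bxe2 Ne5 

  a b c d e f g h
  ─────────────────
8│♜ · ♝ · ♚ ♝ · ♜│8
7│♟ ♟ · ♟ ♟ ♟ ♟ ♟│7
6│· · · · · ♞ · ·│6
5│· · · · ♞ · · ·│5
4│· · · · · ♘ · ·│4
3│· · · · · · · ·│3
2│♙ ♙ ♙ ♙ ♗ ♙ ♙ ♙│2
1│♖ · ♗ ♕ ♔ · · ♖│1
  ─────────────────
  a b c d e f g h

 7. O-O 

  a b c d e f g h
  ─────────────────
8│♜ · ♝ · ♚ ♝ · ♜│8
7│♟ ♟ · ♟ ♟ ♟ ♟ ♟│7
6│· · · · · ♞ · ·│6
5│· · · · ♞ · · ·│5
4│· · · · · ♘ · ·│4
3│· · · · · · · ·│3
2│♙ ♙ ♙ ♙ ♗ ♙ ♙ ♙│2
1│♖ · ♗ ♕ · ♖ ♔ ·│1
  ─────────────────
  a b c d e f g h


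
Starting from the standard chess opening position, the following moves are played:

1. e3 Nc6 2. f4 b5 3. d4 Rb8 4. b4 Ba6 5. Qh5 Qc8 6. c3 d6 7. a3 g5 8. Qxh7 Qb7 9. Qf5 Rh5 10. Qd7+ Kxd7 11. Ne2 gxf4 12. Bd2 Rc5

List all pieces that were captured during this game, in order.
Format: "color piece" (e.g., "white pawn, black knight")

Tracking captures:
  Qxh7: captured black pawn
  Kxd7: captured white queen
  gxf4: captured white pawn

black pawn, white queen, white pawn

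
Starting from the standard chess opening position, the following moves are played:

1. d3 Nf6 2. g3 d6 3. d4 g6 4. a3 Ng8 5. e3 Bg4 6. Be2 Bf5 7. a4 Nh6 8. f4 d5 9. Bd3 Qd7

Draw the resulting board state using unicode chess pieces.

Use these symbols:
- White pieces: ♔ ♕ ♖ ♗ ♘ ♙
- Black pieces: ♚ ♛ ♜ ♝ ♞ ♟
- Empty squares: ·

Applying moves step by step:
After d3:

♜ ♞ ♝ ♛ ♚ ♝ ♞ ♜
♟ ♟ ♟ ♟ ♟ ♟ ♟ ♟
· · · · · · · ·
· · · · · · · ·
· · · · · · · ·
· · · ♙ · · · ·
♙ ♙ ♙ · ♙ ♙ ♙ ♙
♖ ♘ ♗ ♕ ♔ ♗ ♘ ♖


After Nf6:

♜ ♞ ♝ ♛ ♚ ♝ · ♜
♟ ♟ ♟ ♟ ♟ ♟ ♟ ♟
· · · · · ♞ · ·
· · · · · · · ·
· · · · · · · ·
· · · ♙ · · · ·
♙ ♙ ♙ · ♙ ♙ ♙ ♙
♖ ♘ ♗ ♕ ♔ ♗ ♘ ♖


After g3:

♜ ♞ ♝ ♛ ♚ ♝ · ♜
♟ ♟ ♟ ♟ ♟ ♟ ♟ ♟
· · · · · ♞ · ·
· · · · · · · ·
· · · · · · · ·
· · · ♙ · · ♙ ·
♙ ♙ ♙ · ♙ ♙ · ♙
♖ ♘ ♗ ♕ ♔ ♗ ♘ ♖


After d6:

♜ ♞ ♝ ♛ ♚ ♝ · ♜
♟ ♟ ♟ · ♟ ♟ ♟ ♟
· · · ♟ · ♞ · ·
· · · · · · · ·
· · · · · · · ·
· · · ♙ · · ♙ ·
♙ ♙ ♙ · ♙ ♙ · ♙
♖ ♘ ♗ ♕ ♔ ♗ ♘ ♖


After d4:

♜ ♞ ♝ ♛ ♚ ♝ · ♜
♟ ♟ ♟ · ♟ ♟ ♟ ♟
· · · ♟ · ♞ · ·
· · · · · · · ·
· · · ♙ · · · ·
· · · · · · ♙ ·
♙ ♙ ♙ · ♙ ♙ · ♙
♖ ♘ ♗ ♕ ♔ ♗ ♘ ♖


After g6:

♜ ♞ ♝ ♛ ♚ ♝ · ♜
♟ ♟ ♟ · ♟ ♟ · ♟
· · · ♟ · ♞ ♟ ·
· · · · · · · ·
· · · ♙ · · · ·
· · · · · · ♙ ·
♙ ♙ ♙ · ♙ ♙ · ♙
♖ ♘ ♗ ♕ ♔ ♗ ♘ ♖


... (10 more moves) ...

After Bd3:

♜ ♞ · ♛ ♚ ♝ · ♜
♟ ♟ ♟ · ♟ ♟ · ♟
· · · · · · ♟ ♞
· · · ♟ · ♝ · ·
♙ · · ♙ · ♙ · ·
· · · ♗ ♙ · ♙ ·
· ♙ ♙ · · · · ♙
♖ ♘ ♗ ♕ ♔ · ♘ ♖


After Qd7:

♜ ♞ · · ♚ ♝ · ♜
♟ ♟ ♟ ♛ ♟ ♟ · ♟
· · · · · · ♟ ♞
· · · ♟ · ♝ · ·
♙ · · ♙ · ♙ · ·
· · · ♗ ♙ · ♙ ·
· ♙ ♙ · · · · ♙
♖ ♘ ♗ ♕ ♔ · ♘ ♖



  a b c d e f g h
  ─────────────────
8│♜ ♞ · · ♚ ♝ · ♜│8
7│♟ ♟ ♟ ♛ ♟ ♟ · ♟│7
6│· · · · · · ♟ ♞│6
5│· · · ♟ · ♝ · ·│5
4│♙ · · ♙ · ♙ · ·│4
3│· · · ♗ ♙ · ♙ ·│3
2│· ♙ ♙ · · · · ♙│2
1│♖ ♘ ♗ ♕ ♔ · ♘ ♖│1
  ─────────────────
  a b c d e f g h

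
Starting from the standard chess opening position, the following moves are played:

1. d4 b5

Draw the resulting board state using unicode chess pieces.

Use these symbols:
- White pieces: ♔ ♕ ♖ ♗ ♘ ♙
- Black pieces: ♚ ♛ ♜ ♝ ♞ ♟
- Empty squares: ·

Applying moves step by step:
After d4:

♜ ♞ ♝ ♛ ♚ ♝ ♞ ♜
♟ ♟ ♟ ♟ ♟ ♟ ♟ ♟
· · · · · · · ·
· · · · · · · ·
· · · ♙ · · · ·
· · · · · · · ·
♙ ♙ ♙ · ♙ ♙ ♙ ♙
♖ ♘ ♗ ♕ ♔ ♗ ♘ ♖


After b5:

♜ ♞ ♝ ♛ ♚ ♝ ♞ ♜
♟ · ♟ ♟ ♟ ♟ ♟ ♟
· · · · · · · ·
· ♟ · · · · · ·
· · · ♙ · · · ·
· · · · · · · ·
♙ ♙ ♙ · ♙ ♙ ♙ ♙
♖ ♘ ♗ ♕ ♔ ♗ ♘ ♖



  a b c d e f g h
  ─────────────────
8│♜ ♞ ♝ ♛ ♚ ♝ ♞ ♜│8
7│♟ · ♟ ♟ ♟ ♟ ♟ ♟│7
6│· · · · · · · ·│6
5│· ♟ · · · · · ·│5
4│· · · ♙ · · · ·│4
3│· · · · · · · ·│3
2│♙ ♙ ♙ · ♙ ♙ ♙ ♙│2
1│♖ ♘ ♗ ♕ ♔ ♗ ♘ ♖│1
  ─────────────────
  a b c d e f g h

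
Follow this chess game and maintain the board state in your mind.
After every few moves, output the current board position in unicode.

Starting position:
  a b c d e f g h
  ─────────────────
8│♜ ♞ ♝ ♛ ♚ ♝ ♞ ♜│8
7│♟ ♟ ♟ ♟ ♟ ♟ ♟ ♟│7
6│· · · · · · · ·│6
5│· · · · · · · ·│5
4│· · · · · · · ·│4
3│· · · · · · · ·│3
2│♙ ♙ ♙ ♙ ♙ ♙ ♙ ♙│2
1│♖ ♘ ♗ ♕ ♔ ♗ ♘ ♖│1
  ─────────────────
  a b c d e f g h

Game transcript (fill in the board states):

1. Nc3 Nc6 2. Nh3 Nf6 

  a b c d e f g h
  ─────────────────
8│♜ · ♝ ♛ ♚ ♝ · ♜│8
7│♟ ♟ ♟ ♟ ♟ ♟ ♟ ♟│7
6│· · ♞ · · ♞ · ·│6
5│· · · · · · · ·│5
4│· · · · · · · ·│4
3│· · ♘ · · · · ♘│3
2│♙ ♙ ♙ ♙ ♙ ♙ ♙ ♙│2
1│♖ · ♗ ♕ ♔ ♗ · ♖│1
  ─────────────────
  a b c d e f g h

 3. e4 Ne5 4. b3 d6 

  a b c d e f g h
  ─────────────────
8│♜ · ♝ ♛ ♚ ♝ · ♜│8
7│♟ ♟ ♟ · ♟ ♟ ♟ ♟│7
6│· · · ♟ · ♞ · ·│6
5│· · · · ♞ · · ·│5
4│· · · · ♙ · · ·│4
3│· ♙ ♘ · · · · ♘│3
2│♙ · ♙ ♙ · ♙ ♙ ♙│2
1│♖ · ♗ ♕ ♔ ♗ · ♖│1
  ─────────────────
  a b c d e f g h

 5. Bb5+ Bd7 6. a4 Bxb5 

  a b c d e f g h
  ─────────────────
8│♜ · · ♛ ♚ ♝ · ♜│8
7│♟ ♟ ♟ · ♟ ♟ ♟ ♟│7
6│· · · ♟ · ♞ · ·│6
5│· ♝ · · ♞ · · ·│5
4│♙ · · · ♙ · · ·│4
3│· ♙ ♘ · · · · ♘│3
2│· · ♙ ♙ · ♙ ♙ ♙│2
1│♖ · ♗ ♕ ♔ · · ♖│1
  ─────────────────
  a b c d e f g h

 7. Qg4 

  a b c d e f g h
  ─────────────────
8│♜ · · ♛ ♚ ♝ · ♜│8
7│♟ ♟ ♟ · ♟ ♟ ♟ ♟│7
6│· · · ♟ · ♞ · ·│6
5│· ♝ · · ♞ · · ·│5
4│♙ · · · ♙ · ♕ ·│4
3│· ♙ ♘ · · · · ♘│3
2│· · ♙ ♙ · ♙ ♙ ♙│2
1│♖ · ♗ · ♔ · · ♖│1
  ─────────────────
  a b c d e f g h


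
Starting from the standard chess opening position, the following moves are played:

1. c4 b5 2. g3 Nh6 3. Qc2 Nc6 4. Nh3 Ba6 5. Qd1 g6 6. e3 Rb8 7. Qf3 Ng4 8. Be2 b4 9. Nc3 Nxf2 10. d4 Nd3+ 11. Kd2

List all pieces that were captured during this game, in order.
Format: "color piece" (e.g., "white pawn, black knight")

Tracking captures:
  Nxf2: captured white pawn

white pawn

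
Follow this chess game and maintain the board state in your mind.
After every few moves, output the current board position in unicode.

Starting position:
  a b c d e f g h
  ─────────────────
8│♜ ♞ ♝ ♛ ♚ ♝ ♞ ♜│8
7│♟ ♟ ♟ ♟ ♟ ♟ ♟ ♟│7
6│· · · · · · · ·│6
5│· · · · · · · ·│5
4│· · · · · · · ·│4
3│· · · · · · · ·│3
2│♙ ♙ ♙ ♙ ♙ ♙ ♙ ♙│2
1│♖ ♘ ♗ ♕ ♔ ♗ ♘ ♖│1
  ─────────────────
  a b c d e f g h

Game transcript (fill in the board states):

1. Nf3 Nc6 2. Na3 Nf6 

  a b c d e f g h
  ─────────────────
8│♜ · ♝ ♛ ♚ ♝ · ♜│8
7│♟ ♟ ♟ ♟ ♟ ♟ ♟ ♟│7
6│· · ♞ · · ♞ · ·│6
5│· · · · · · · ·│5
4│· · · · · · · ·│4
3│♘ · · · · ♘ · ·│3
2│♙ ♙ ♙ ♙ ♙ ♙ ♙ ♙│2
1│♖ · ♗ ♕ ♔ ♗ · ♖│1
  ─────────────────
  a b c d e f g h

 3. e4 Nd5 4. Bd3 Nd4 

  a b c d e f g h
  ─────────────────
8│♜ · ♝ ♛ ♚ ♝ · ♜│8
7│♟ ♟ ♟ ♟ ♟ ♟ ♟ ♟│7
6│· · · · · · · ·│6
5│· · · ♞ · · · ·│5
4│· · · ♞ ♙ · · ·│4
3│♘ · · ♗ · ♘ · ·│3
2│♙ ♙ ♙ ♙ · ♙ ♙ ♙│2
1│♖ · ♗ ♕ ♔ · · ♖│1
  ─────────────────
  a b c d e f g h

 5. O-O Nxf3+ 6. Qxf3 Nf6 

  a b c d e f g h
  ─────────────────
8│♜ · ♝ ♛ ♚ ♝ · ♜│8
7│♟ ♟ ♟ ♟ ♟ ♟ ♟ ♟│7
6│· · · · · ♞ · ·│6
5│· · · · · · · ·│5
4│· · · · ♙ · · ·│4
3│♘ · · ♗ · ♕ · ·│3
2│♙ ♙ ♙ ♙ · ♙ ♙ ♙│2
1│♖ · ♗ · · ♖ ♔ ·│1
  ─────────────────
  a b c d e f g h

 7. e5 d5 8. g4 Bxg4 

  a b c d e f g h
  ─────────────────
8│♜ · · ♛ ♚ ♝ · ♜│8
7│♟ ♟ ♟ · ♟ ♟ ♟ ♟│7
6│· · · · · ♞ · ·│6
5│· · · ♟ ♙ · · ·│5
4│· · · · · · ♝ ·│4
3│♘ · · ♗ · ♕ · ·│3
2│♙ ♙ ♙ ♙ · ♙ · ♙│2
1│♖ · ♗ · · ♖ ♔ ·│1
  ─────────────────
  a b c d e f g h

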